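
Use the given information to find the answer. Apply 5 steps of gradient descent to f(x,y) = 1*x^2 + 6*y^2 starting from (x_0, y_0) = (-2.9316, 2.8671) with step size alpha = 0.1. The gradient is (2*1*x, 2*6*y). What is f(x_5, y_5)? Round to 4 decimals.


Gradient descent on f(x,y) = 1*x^2 + 6*y^2.
Starting point: (-2.9316, 2.8671), alpha = 0.1
Step 1: grad_x = 2*1*-2.9316 = -5.8632, grad_y = 2*6*2.8671 = 34.4052
  x_1 = -2.9316 - 0.1*-5.8632 = -2.3453
  y_1 = 2.8671 - 0.1*34.4052 = -0.5734
Step 2: grad_x = 2*1*-2.3453 = -4.6906, grad_y = 2*6*-0.5734 = -6.881
  x_2 = -2.3453 - 0.1*-4.6906 = -1.8762
  y_2 = -0.5734 - 0.1*-6.881 = 0.1147
Step 3: grad_x = 2*1*-1.8762 = -3.7524, grad_y = 2*6*0.1147 = 1.3762
  x_3 = -1.8762 - 0.1*-3.7524 = -1.501
  y_3 = 0.1147 - 0.1*1.3762 = -0.0229
Step 4: grad_x = 2*1*-1.501 = -3.002, grad_y = 2*6*-0.0229 = -0.2752
  x_4 = -1.501 - 0.1*-3.002 = -1.2008
  y_4 = -0.0229 - 0.1*-0.2752 = 0.0046
Step 5: grad_x = 2*1*-1.2008 = -2.4016, grad_y = 2*6*0.0046 = 0.055
  x_5 = -1.2008 - 0.1*-2.4016 = -0.9606
  y_5 = 0.0046 - 0.1*0.055 = -0.0009
f(-0.9606, -0.0009) = 1*(-0.9606)^2 + 6*(-0.0009)^2 = 0.9228


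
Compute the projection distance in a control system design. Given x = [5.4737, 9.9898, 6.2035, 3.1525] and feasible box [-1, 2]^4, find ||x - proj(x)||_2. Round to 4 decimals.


Project each component onto [-1, 2].
clip(5.4737) = 2.0, clip(9.9898) = 2.0, clip(6.2035) = 2.0, clip(3.1525) = 2.0
Projection = [2.0, 2.0, 2.0, 2.0]
Squared diffs: [12.0666, 63.8369, 17.6694, 1.3283]
Distance = sqrt(94.9012) = 9.7417


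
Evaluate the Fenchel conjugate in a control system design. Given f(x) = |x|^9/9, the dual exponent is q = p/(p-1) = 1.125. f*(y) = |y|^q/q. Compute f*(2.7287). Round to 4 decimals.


The conjugate exponent q satisfies 1/p + 1/q = 1.
p = 9, so q = 9/(9 - 1) = 1.125
|y|^q = 2.7287^1.125 = 3.0935
f*(2.7287) = 3.0935 / 1.125 = 2.7498


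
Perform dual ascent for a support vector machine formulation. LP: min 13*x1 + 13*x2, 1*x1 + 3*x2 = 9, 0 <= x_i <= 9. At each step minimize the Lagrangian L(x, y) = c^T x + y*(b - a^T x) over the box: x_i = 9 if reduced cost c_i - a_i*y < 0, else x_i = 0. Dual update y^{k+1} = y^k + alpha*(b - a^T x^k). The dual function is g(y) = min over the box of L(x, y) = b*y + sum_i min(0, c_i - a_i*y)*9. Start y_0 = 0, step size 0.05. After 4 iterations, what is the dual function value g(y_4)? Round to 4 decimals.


Dual ascent for LP: min 13*x1 + 13*x2, 1*x1 + 3*x2 = 9, 0 <= x_i <= 9
Step 1: y^k = 0.0, reduced costs: (13.0, 13.0)
  x^k = (0.0, 0.0), subgradient = b - a^T x = 9.0
  y^{k+1} = 0.0 + 0.05*9.0 = 0.45
Step 2: y^k = 0.45, reduced costs: (12.55, 11.65)
  x^k = (0.0, 0.0), subgradient = b - a^T x = 9.0
  y^{k+1} = 0.45 + 0.05*9.0 = 0.9
Step 3: y^k = 0.9, reduced costs: (12.1, 10.3)
  x^k = (0.0, 0.0), subgradient = b - a^T x = 9.0
  y^{k+1} = 0.9 + 0.05*9.0 = 1.35
Step 4: y^k = 1.35, reduced costs: (11.65, 8.95)
  x^k = (0.0, 0.0), subgradient = b - a^T x = 9.0
  y^{k+1} = 1.35 + 0.05*9.0 = 1.8
Dual objective at y_4 = 1.8: reduced costs (11.2, 7.6), box minimizer x = (0.0, 0.0)
g(y_4) = b*y + (c1 - a1*y)*x1 + (c2 - a2*y)*x2 = 9*1.8 + 11.2*0.0 + 7.6*0.0 = 16.2 + 0.0 + 0.0 = 16.2


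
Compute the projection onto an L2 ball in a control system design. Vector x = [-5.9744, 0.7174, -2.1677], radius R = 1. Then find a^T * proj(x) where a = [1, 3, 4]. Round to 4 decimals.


Step 1: Compute ||x|| (intermediates to 6 decimals).
||x|| = sqrt((-5.9744)^2 + 0.7174^2 + (-2.1677)^2) = 6.395861
Step 2: Project.
Since ||x|| > R, scale = R/||x|| = 1/6.395861 = 0.156351, proj(x) = scale * x
proj(x) = [-0.934103, 0.112166, -0.338922]
Step 3: Dot product.
a^T * proj(x) = 1*(-0.934103) + 3*0.112166 + 4*(-0.338922) = -1.9533


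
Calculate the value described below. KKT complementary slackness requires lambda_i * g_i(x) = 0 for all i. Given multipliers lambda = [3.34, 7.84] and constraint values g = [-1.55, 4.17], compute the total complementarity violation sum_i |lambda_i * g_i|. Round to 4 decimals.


KKT complementary slackness check:
lambda_1 * g_1 = 3.34 * -1.55 = -5.177
lambda_2 * g_2 = 7.84 * 4.17 = 32.6928
Total violation = 5.177 + 32.6928 = 37.8698


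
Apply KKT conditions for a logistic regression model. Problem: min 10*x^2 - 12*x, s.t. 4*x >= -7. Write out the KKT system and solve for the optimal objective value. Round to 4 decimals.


Step 1: Try lambda = 0 (constraint inactive).
Stationarity: 2*10*x - 12 = 0
x* = 12/(2*10) = 0.6
Check constraint: 4*0.6 = 2.4 >= -7 -- satisfied.
Step 2: Compute optimal value.
f(x*) = 10*0.6^2 - 12*0.6 = -3.6


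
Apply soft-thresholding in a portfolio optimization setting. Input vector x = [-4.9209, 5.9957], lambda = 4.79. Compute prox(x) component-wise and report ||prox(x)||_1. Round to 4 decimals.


Soft-thresholding with lambda = 4.79:
prox(-4.9209) = sign(-4.9209)*max(|-4.9209| - 4.79, 0) = -0.1309
prox(5.9957) = sign(5.9957)*max(|5.9957| - 4.79, 0) = 1.2057
prox(x) = [-0.1309, 1.2057]
||prox(x)||_1 = 0.1309 + 1.2057 = 1.3366


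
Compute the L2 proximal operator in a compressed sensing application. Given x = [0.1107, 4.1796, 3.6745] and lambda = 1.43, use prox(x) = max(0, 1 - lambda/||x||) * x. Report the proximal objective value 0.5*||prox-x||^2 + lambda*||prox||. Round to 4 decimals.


Step 1: Compute ||x||.
||x|| = 5.5663
Step 2: Compute scaling factor.
scale = max(0, 1 - 1.43/5.5663) = 0.7431
Step 3: prox(x) = [0.0823, 3.1058, 2.7305]
||prox(x)|| = 4.1363
Step 4: Proximal objective.
0.5*||prox-x||^2 = 1.0225
lambda*||prox|| = 5.9149
Total = 6.9373


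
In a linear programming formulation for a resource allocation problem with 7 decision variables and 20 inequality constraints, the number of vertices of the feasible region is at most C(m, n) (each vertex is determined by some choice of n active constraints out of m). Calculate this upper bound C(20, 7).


Each vertex corresponds to some choice of n active constraints out of m, so the number of vertices is at most C(m, n) = m! / (n!(m-n)!).
m = 20, n = 7
Numerator: 20 * 19 * 18 * 17 * 16 * 15 * 14
Denominator: 7! = 5040
C(20, 7) = 77520


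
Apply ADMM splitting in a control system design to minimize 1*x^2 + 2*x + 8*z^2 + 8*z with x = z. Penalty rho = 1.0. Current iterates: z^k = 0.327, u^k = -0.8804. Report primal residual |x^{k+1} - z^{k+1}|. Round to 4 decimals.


ADMM iteration with rho = 1.0, z^k = 0.327, u^k = -0.8804
Step 1: x-update.
Minimize 1*x^2 + 2*x + (1.0/2)*(x - 0.327 - 0.8804)^2
FOC: (2*1 + 1.0)*x = -2 + 1.0*(0.327 + 0.8804)
x^{k+1} = -0.2642
Step 2: z-update.
Minimize 8*z^2 + 8*z + (1.0/2)*(-0.2642 - z - 0.8804)^2
FOC: (2*8 + 1.0)*z = -8 + 1.0*(-0.2642 - 0.8804)
z^{k+1} = -0.5379
Step 3: u-update.
u^{k+1} = -0.8804 - 0.2642 + 0.5379 = -0.6067
Step 4: Primal residual = |-0.2642 + 0.5379| = 0.2737


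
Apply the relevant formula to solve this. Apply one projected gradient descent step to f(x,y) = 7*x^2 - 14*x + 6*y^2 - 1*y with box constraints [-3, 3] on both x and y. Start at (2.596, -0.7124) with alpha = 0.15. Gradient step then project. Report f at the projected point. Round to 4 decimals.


Step 1: Compute gradient at (2.596, -0.7124).
grad_x = 2*7*2.596 - 14 = 22.344
grad_y = 2*6*-0.7124 - 1 = -9.5488
Step 2: Gradient step.
x_raw = 2.596 - 0.15*22.344 = -0.7556
y_raw = -0.7124 - 0.15*-9.5488 = 0.7199
Step 3: Project onto [-3, 3].
x_proj = clip(-0.7556) = -0.7556
y_proj = clip(0.7199) = 0.7199
Step 4: Evaluate f.
f(-0.7556, 0.7199) = 16.9647


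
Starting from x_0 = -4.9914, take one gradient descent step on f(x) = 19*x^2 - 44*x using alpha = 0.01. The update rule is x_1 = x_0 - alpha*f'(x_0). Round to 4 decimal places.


We compute the gradient at x_0 and apply the update.
f'(x) = 38*x - 44
f'(-4.9914) = 38*-4.9914 - 44 = -233.6732
x_1 = -4.9914 - 0.01*-233.6732 = -2.6547


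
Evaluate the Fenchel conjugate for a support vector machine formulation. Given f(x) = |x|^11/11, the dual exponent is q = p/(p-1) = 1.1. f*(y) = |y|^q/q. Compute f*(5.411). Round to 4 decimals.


The conjugate exponent q satisfies 1/p + 1/q = 1.
p = 11, so q = 11/(11 - 1) = 1.1
|y|^q = 5.411^1.1 = 6.4063
f*(5.411) = 6.4063 / 1.1 = 5.8239


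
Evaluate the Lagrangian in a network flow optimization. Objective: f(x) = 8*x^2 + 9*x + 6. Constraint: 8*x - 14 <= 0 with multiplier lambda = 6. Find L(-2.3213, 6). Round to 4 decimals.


Step 1: Evaluate f(x).
f(-2.3213) = 8*(-2.3213)^2 + 9*(-2.3213) + 6 = 28.2158
Step 2: Evaluate g(x).
g(-2.3213) = 8*-2.3213 - 14 = -32.5704
Step 3: Compute Lagrangian.
L = 28.2158 + 6*-32.5704 = -167.2066


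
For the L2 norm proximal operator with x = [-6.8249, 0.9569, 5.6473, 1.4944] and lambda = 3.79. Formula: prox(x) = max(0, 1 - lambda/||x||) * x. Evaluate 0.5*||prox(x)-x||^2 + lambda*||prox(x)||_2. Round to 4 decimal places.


Step 1: Compute ||x||.
||x|| = 9.0344
Step 2: Compute scaling factor.
scale = max(0, 1 - 3.79/9.0344) = 0.5805
Step 3: prox(x) = [-3.9618, 0.5555, 3.2782, 0.8675]
||prox(x)|| = 5.2444
Step 4: Proximal objective.
0.5*||prox-x||^2 = 7.1821
lambda*||prox|| = 19.8763
Total = 27.0583


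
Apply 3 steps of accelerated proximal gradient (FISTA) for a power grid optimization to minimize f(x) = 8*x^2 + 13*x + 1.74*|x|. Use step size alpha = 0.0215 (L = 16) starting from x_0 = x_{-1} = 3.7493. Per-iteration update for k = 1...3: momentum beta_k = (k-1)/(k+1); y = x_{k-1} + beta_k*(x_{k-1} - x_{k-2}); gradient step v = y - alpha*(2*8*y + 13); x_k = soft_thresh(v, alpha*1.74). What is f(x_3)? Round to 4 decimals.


FISTA on f(x) = 8*x^2 + 13*x + 1.74*|x|
L = 16, alpha = 0.0215
Iteration 1: beta = 0.0, y = 3.7493 + 0.0*(3.7493 - 3.7493) = 3.7493
  grad(y) = 72.9888, v = y - alpha*grad = 2.18
  prox(v) = soft_thresh(2.18, 0.0374) = 2.1426
Iteration 2: beta = 0.3333, y = 2.1426 + 0.3333*(2.1426 - 3.7493) = 1.6071
  grad(y) = 38.7132, v = y - alpha*grad = 0.7747
  prox(v) = soft_thresh(0.7747, 0.0374) = 0.7373
Iteration 3: beta = 0.5, y = 0.7373 + 0.5*(0.7373 - 2.1426) = 0.0347
  grad(y) = 13.5549, v = y - alpha*grad = -0.2567
  prox(v) = soft_thresh(-0.2567, 0.0374) = -0.2193
f(x_3) = 8*(-0.2193)^2 + 13*(-0.2193) + 1.74*|-0.2193| = -2.0849


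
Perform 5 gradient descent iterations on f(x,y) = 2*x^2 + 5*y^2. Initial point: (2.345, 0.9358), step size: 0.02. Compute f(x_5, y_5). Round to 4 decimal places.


Gradient descent on f(x,y) = 2*x^2 + 5*y^2.
Starting point: (2.345, 0.9358), alpha = 0.02
Step 1: grad_x = 2*2*2.345 = 9.38, grad_y = 2*5*0.9358 = 9.358
  x_1 = 2.345 - 0.02*9.38 = 2.1574
  y_1 = 0.9358 - 0.02*9.358 = 0.7486
Step 2: grad_x = 2*2*2.1574 = 8.6296, grad_y = 2*5*0.7486 = 7.4864
  x_2 = 2.1574 - 0.02*8.6296 = 1.9848
  y_2 = 0.7486 - 0.02*7.4864 = 0.5989
Step 3: grad_x = 2*2*1.9848 = 7.9392, grad_y = 2*5*0.5989 = 5.9891
  x_3 = 1.9848 - 0.02*7.9392 = 1.826
  y_3 = 0.5989 - 0.02*5.9891 = 0.4791
Step 4: grad_x = 2*2*1.826 = 7.3041, grad_y = 2*5*0.4791 = 4.7913
  x_4 = 1.826 - 0.02*7.3041 = 1.6799
  y_4 = 0.4791 - 0.02*4.7913 = 0.3833
Step 5: grad_x = 2*2*1.6799 = 6.7198, grad_y = 2*5*0.3833 = 3.833
  x_5 = 1.6799 - 0.02*6.7198 = 1.5455
  y_5 = 0.3833 - 0.02*3.833 = 0.3066
f(1.5455, 0.3066) = 2*1.5455^2 + 5*0.3066^2 = 5.2476


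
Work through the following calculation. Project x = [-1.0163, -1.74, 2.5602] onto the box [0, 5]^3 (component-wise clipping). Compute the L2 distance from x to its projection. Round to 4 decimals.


Project each component onto [0, 5].
clip(-1.0163) = 0.0, clip(-1.74) = 0.0, clip(2.5602) = 2.5602
Projection = [0.0, 0.0, 2.5602]
Squared diffs: [1.0329, 3.0276, 0.0]
Distance = sqrt(4.0605) = 2.0151


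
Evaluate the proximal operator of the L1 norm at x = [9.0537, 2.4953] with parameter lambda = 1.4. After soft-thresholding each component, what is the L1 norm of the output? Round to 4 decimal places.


Soft-thresholding with lambda = 1.4:
prox(9.0537) = sign(9.0537)*max(|9.0537| - 1.4, 0) = 7.6537
prox(2.4953) = sign(2.4953)*max(|2.4953| - 1.4, 0) = 1.0953
prox(x) = [7.6537, 1.0953]
||prox(x)||_1 = 7.6537 + 1.0953 = 8.749


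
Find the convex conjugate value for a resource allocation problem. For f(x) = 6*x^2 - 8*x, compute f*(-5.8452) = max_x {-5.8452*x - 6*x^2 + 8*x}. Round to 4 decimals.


f*(y) = sup_x {y*x - a*x^2 - b*x} = sup_x {(y-b)*x - a*x^2}
FOC: (y - b) - 2a*x = 0 => x* = (y - b)/(2a)
x* = (-5.8452 + 8)/(2*6) = 0.1796
f*(-5.8452) = (y-b)^2/(4a) = (-5.8452 + 8)^2/(4*6)
= 4.6432/24 = 0.1935


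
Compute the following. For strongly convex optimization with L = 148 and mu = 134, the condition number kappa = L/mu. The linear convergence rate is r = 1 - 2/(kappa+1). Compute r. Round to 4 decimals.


Step 1: Compute the condition number.
kappa = L/mu = 148/134 = 1.1045
Step 2: Compute the convergence rate.
r = 1 - 2/(kappa + 1) = 1 - 2*mu/(L + mu) = (L - mu)/(L + mu) = 14/282 = 0.0496


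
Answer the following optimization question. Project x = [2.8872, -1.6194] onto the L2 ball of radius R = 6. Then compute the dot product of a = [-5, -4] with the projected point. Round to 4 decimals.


Step 1: Compute ||x|| (intermediates to 6 decimals).
||x|| = sqrt(2.8872^2 + (-1.6194)^2) = 3.310344
Step 2: Project.
Since ||x|| <= R, proj = x (no scaling needed).
proj(x) = [2.8872, -1.6194]
Step 3: Dot product.
a^T * proj(x) = -5*2.8872 - 4*(-1.6194) = -7.9584


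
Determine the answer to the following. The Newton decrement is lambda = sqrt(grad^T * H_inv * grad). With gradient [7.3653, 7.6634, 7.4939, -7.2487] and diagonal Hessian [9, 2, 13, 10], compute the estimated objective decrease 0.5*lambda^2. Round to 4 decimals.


Step 1: H is diagonal, so H^(-1) * g = [0.8184, 3.8317, 0.5765, -0.7249].
Step 2: g^T H^(-1) g = sum_i g_i^2 / H_ii
  = (7.3653)^2/9 + (7.6634)^2/2 + (7.4939)^2/13 + (-7.2487)^2/10
  = 6.0275 + 29.3638 + 4.3199 + 5.2544 = 44.9656
Step 3: Objective decrease = 0.5 * g^T H^(-1) g = 22.4828


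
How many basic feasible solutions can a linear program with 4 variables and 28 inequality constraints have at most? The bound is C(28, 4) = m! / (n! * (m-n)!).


Each vertex corresponds to some choice of n active constraints out of m, so the number of vertices is at most C(m, n) = m! / (n!(m-n)!).
m = 28, n = 4
Numerator: 28 * 27 * 26 * 25
Denominator: 4! = 24
C(28, 4) = 20475


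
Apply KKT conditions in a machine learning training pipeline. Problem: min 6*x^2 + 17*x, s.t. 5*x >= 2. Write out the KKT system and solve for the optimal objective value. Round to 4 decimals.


Step 1: Try lambda = 0 (constraint inactive).
x_unc = -17/(2*6) = -1.4167
Check: 5*-1.4167 = -7.0835 < 2 -- violated!
Step 2: Constraint must be active: 5*x = 2
x* = 2/5 = 0.4
lambda = (2*6*0.4 + 17)/5 = 4.36
Step 3: Compute optimal value.
f(x*) = 6*0.4^2 + 17*0.4 = 7.76


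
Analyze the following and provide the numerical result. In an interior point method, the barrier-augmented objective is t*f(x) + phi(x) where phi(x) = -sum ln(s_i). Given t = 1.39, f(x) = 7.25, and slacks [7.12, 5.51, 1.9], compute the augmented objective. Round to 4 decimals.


Step 1: Compute log-barrier.
ln values: [1.9629, 1.7066, 0.6419]
phi = -(1.9629 + 1.7066 + 0.6419) = -4.3113
Step 2: Compute augmented objective.
t*f(x) = 1.39*7.25 = 10.0775
Total = 10.0775 - 4.3113 = 5.7662


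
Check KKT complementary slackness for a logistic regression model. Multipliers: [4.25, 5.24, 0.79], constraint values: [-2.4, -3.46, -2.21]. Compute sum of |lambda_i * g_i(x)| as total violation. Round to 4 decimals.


KKT complementary slackness check:
lambda_1 * g_1 = 4.25 * -2.4 = -10.2
lambda_2 * g_2 = 5.24 * -3.46 = -18.1304
lambda_3 * g_3 = 0.79 * -2.21 = -1.7459
Total violation = 10.2 + 18.1304 + 1.7459 = 30.0763


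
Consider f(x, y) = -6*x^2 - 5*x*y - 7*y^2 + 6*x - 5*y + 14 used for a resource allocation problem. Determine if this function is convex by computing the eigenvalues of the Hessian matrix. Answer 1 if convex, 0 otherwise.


The Hessian of f(x,y) = -6*x^2 - 5*x*y - 7*y^2 + 6*x - 5*y + 14 is:
H = [[-12, -5], [-5, -14]]
Trace = -12 - 14 = -26
Determinant = -12*-14 - (-5)^2 = 143
Discriminant = (-26)^2 - 4*143 = 104.0
Eigenvalues: lambda_1 = -18.099, lambda_2 = -7.901
The function is not convex.

0


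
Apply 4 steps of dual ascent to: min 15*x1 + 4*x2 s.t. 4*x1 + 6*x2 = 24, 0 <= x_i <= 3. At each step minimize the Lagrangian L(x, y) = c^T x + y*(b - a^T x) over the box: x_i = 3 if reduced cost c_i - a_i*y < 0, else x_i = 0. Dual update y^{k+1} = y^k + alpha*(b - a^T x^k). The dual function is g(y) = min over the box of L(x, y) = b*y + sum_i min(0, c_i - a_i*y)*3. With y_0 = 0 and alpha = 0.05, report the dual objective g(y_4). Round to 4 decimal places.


Dual ascent for LP: min 15*x1 + 4*x2, 4*x1 + 6*x2 = 24, 0 <= x_i <= 3
Step 1: y^k = 0.0, reduced costs: (15.0, 4.0)
  x^k = (0.0, 0.0), subgradient = b - a^T x = 24.0
  y^{k+1} = 0.0 + 0.05*24.0 = 1.2
Step 2: y^k = 1.2, reduced costs: (10.2, -3.2)
  x^k = (0.0, 3.0), subgradient = b - a^T x = 6.0
  y^{k+1} = 1.2 + 0.05*6.0 = 1.5
Step 3: y^k = 1.5, reduced costs: (9.0, -5.0)
  x^k = (0.0, 3.0), subgradient = b - a^T x = 6.0
  y^{k+1} = 1.5 + 0.05*6.0 = 1.8
Step 4: y^k = 1.8, reduced costs: (7.8, -6.8)
  x^k = (0.0, 3.0), subgradient = b - a^T x = 6.0
  y^{k+1} = 1.8 + 0.05*6.0 = 2.1
Dual objective at y_4 = 2.1: reduced costs (6.6, -8.6), box minimizer x = (0.0, 3.0)
g(y_4) = b*y + (c1 - a1*y)*x1 + (c2 - a2*y)*x2 = 24*2.1 + 6.6*0.0 + (-8.6)*3.0 = 50.4 + 0.0 - 25.8 = 24.6


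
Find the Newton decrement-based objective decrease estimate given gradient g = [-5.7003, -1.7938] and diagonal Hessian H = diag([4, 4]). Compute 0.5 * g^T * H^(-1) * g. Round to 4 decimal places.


Step 1: H is diagonal, so H^(-1) * g = [-1.4251, -0.4485].
Step 2: g^T H^(-1) g = sum_i g_i^2 / H_ii
  = (-5.7003)^2/4 + (-1.7938)^2/4
  = 8.1234 + 0.8044 = 8.9278
Step 3: Objective decrease = 0.5 * g^T H^(-1) g = 4.4639


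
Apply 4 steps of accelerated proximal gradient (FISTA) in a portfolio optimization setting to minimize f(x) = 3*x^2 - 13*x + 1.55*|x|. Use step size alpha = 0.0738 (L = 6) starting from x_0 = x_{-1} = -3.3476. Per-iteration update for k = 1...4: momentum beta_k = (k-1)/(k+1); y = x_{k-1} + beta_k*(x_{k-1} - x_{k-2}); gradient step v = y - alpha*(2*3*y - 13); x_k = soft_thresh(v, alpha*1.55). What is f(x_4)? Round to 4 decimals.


FISTA on f(x) = 3*x^2 - 13*x + 1.55*|x|
L = 6, alpha = 0.0738
Iteration 1: beta = 0.0, y = -3.3476 + 0.0*(-3.3476 + 3.3476) = -3.3476
  grad(y) = -33.0856, v = y - alpha*grad = -0.9059
  prox(v) = soft_thresh(-0.9059, 0.1144) = -0.7915
Iteration 2: beta = 0.3333, y = -0.7915 + 0.3333*(-0.7915 + 3.3476) = 0.0605
  grad(y) = -12.6367, v = y - alpha*grad = 0.9931
  prox(v) = soft_thresh(0.9931, 0.1144) = 0.8787
Iteration 3: beta = 0.5, y = 0.8787 + 0.5*(0.8787 + 0.7915) = 1.7139
  grad(y) = -2.7168, v = y - alpha*grad = 1.9144
  prox(v) = soft_thresh(1.9144, 0.1144) = 1.8
Iteration 4: beta = 0.6, y = 1.8 + 0.6*(1.8 - 0.8787) = 2.3527
  grad(y) = 1.1163, v = y - alpha*grad = 2.2703
  prox(v) = soft_thresh(2.2703, 0.1144) = 2.1559
f(x_4) = 3*2.1559^2 - 13*2.1559 + 1.55*|2.1559| = -10.7413


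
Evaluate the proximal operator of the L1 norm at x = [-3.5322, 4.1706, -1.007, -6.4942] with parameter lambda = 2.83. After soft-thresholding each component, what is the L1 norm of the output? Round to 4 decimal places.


Soft-thresholding with lambda = 2.83:
prox(-3.5322) = sign(-3.5322)*max(|-3.5322| - 2.83, 0) = -0.7022
prox(4.1706) = sign(4.1706)*max(|4.1706| - 2.83, 0) = 1.3406
prox(-1.007) = sign(-1.007)*max(|-1.007| - 2.83, 0) = 0.0
prox(-6.4942) = sign(-6.4942)*max(|-6.4942| - 2.83, 0) = -3.6642
prox(x) = [-0.7022, 1.3406, 0.0, -3.6642]
||prox(x)||_1 = 0.7022 + 1.3406 + 0.0 + 3.6642 = 5.707


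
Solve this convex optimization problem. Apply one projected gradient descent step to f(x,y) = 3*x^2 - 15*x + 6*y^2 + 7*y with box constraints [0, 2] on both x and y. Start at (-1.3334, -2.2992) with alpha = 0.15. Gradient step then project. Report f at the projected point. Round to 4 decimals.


Step 1: Compute gradient at (-1.3334, -2.2992).
grad_x = 2*3*-1.3334 - 15 = -23.0004
grad_y = 2*6*-2.2992 + 7 = -20.5904
Step 2: Gradient step.
x_raw = -1.3334 - 0.15*-23.0004 = 2.1167
y_raw = -2.2992 - 0.15*-20.5904 = 0.7894
Step 3: Project onto [0, 2].
x_proj = clip(2.1167) = 2.0
y_proj = clip(0.7894) = 0.7894
Step 4: Evaluate f.
f(2.0, 0.7894) = -8.7359


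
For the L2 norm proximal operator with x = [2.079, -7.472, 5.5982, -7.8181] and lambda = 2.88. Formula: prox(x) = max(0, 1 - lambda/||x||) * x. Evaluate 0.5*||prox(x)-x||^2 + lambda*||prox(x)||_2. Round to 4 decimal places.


Step 1: Compute ||x||.
||x|| = 12.3538
Step 2: Compute scaling factor.
scale = max(0, 1 - 2.88/12.3538) = 0.7669
Step 3: prox(x) = [1.5943, -5.7301, 4.2931, -5.9955]
||prox(x)|| = 9.4738
Step 4: Proximal objective.
0.5*||prox-x||^2 = 4.1472
lambda*||prox|| = 27.2845
Total = 31.4316


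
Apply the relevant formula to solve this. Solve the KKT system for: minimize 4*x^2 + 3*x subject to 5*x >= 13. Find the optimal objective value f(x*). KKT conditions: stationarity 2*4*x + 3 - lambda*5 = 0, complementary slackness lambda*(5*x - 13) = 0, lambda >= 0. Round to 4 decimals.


Step 1: Try lambda = 0 (constraint inactive).
x_unc = -3/(2*4) = -0.375
Check: 5*-0.375 = -1.875 < 13 -- violated!
Step 2: Constraint must be active: 5*x = 13
x* = 13/5 = 2.6
lambda = (2*4*2.6 + 3)/5 = 4.76
Step 3: Compute optimal value.
f(x*) = 4*2.6^2 + 3*2.6 = 34.84


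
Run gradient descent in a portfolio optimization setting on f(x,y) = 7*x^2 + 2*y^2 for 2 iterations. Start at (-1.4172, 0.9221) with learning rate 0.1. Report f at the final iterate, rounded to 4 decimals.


Gradient descent on f(x,y) = 7*x^2 + 2*y^2.
Starting point: (-1.4172, 0.9221), alpha = 0.1
Step 1: grad_x = 2*7*-1.4172 = -19.8408, grad_y = 2*2*0.9221 = 3.6884
  x_1 = -1.4172 - 0.1*-19.8408 = 0.5669
  y_1 = 0.9221 - 0.1*3.6884 = 0.5533
Step 2: grad_x = 2*7*0.5669 = 7.9363, grad_y = 2*2*0.5533 = 2.213
  x_2 = 0.5669 - 0.1*7.9363 = -0.2268
  y_2 = 0.5533 - 0.1*2.213 = 0.332
f(-0.2268, 0.332) = 7*(-0.2268)^2 + 2*0.332^2 = 0.5803


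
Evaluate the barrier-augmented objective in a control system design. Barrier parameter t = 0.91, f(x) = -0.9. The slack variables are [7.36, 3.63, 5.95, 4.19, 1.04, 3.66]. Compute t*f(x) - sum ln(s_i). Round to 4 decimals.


Step 1: Compute log-barrier.
ln values: [1.9961, 1.2892, 1.7834, 1.4327, 0.0392, 1.2975]
phi = -(1.9961 + 1.2892 + 1.7834 + 1.4327 + 0.0392 + 1.2975) = -7.8381
Step 2: Compute augmented objective.
t*f(x) = 0.91*-0.9 = -0.819
Total = -0.819 - 7.8381 = -8.6571


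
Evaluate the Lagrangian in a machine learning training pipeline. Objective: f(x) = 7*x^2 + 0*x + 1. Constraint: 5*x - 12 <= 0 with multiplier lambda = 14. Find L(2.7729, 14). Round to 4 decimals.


Step 1: Evaluate f(x).
f(2.7729) = 7*2.7729^2 + 0*2.7729 + 1 = 54.8228
Step 2: Evaluate g(x).
g(2.7729) = 5*2.7729 - 12 = 1.8645
Step 3: Compute Lagrangian.
L = 54.8228 + 14*1.8645 = 80.9258


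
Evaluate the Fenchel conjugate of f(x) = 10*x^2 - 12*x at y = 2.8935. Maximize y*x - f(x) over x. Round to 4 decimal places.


f*(y) = sup_x {y*x - a*x^2 - b*x} = sup_x {(y-b)*x - a*x^2}
FOC: (y - b) - 2a*x = 0 => x* = (y - b)/(2a)
x* = (2.8935 + 12)/(2*10) = 0.7447
f*(2.8935) = (y-b)^2/(4a) = (2.8935 + 12)^2/(4*10)
= 221.8163/40 = 5.5454


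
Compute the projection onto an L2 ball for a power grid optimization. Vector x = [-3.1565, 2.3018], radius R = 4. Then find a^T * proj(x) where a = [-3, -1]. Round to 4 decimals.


Step 1: Compute ||x|| (intermediates to 6 decimals).
||x|| = sqrt((-3.1565)^2 + 2.3018^2) = 3.906632
Step 2: Project.
Since ||x|| <= R, proj = x (no scaling needed).
proj(x) = [-3.1565, 2.3018]
Step 3: Dot product.
a^T * proj(x) = -3*(-3.1565) - 1*2.3018 = 7.1677


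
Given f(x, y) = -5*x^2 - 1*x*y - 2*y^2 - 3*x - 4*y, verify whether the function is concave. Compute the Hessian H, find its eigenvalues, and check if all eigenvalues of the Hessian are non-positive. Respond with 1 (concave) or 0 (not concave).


The Hessian of f(x,y) = -5*x^2 - 1*x*y - 2*y^2 - 3*x - 4*y is:
H = [[-10, -1], [-1, -4]]
Trace = -10 - 4 = -14
Determinant = -10*-4 - (-1)^2 = 39
Discriminant = (-14)^2 - 4*39 = 40.0
Eigenvalues: lambda_1 = -10.1623, lambda_2 = -3.8377
The function is concave.

1


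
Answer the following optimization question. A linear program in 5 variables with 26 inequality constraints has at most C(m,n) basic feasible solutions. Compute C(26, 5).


Each vertex corresponds to some choice of n active constraints out of m, so the number of vertices is at most C(m, n) = m! / (n!(m-n)!).
m = 26, n = 5
Numerator: 26 * 25 * 24 * 23 * 22
Denominator: 5! = 120
C(26, 5) = 65780


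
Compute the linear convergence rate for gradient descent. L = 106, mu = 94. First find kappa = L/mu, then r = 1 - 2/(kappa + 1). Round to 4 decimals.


Step 1: Compute the condition number.
kappa = L/mu = 106/94 = 1.1277
Step 2: Compute the convergence rate.
r = 1 - 2/(kappa + 1) = 1 - 2*mu/(L + mu) = (L - mu)/(L + mu) = 12/200 = 0.06


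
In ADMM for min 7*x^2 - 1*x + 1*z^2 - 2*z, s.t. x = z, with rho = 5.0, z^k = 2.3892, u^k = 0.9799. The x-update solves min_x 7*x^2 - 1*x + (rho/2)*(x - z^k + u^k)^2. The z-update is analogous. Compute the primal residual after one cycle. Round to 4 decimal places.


ADMM iteration with rho = 5.0, z^k = 2.3892, u^k = 0.9799
Step 1: x-update.
Minimize 7*x^2 - 1*x + (5.0/2)*(x - 2.3892 + 0.9799)^2
FOC: (2*7 + 5.0)*x = 1 + 5.0*(2.3892 - 0.9799)
x^{k+1} = 0.4235
Step 2: z-update.
Minimize 1*z^2 - 2*z + (5.0/2)*(0.4235 - z + 0.9799)^2
FOC: (2*1 + 5.0)*z = 2 + 5.0*(0.4235 + 0.9799)
z^{k+1} = 1.2881
Step 3: u-update.
u^{k+1} = 0.9799 + 0.4235 - 1.2881 = 0.1153
Step 4: Primal residual = |0.4235 - 1.2881| = 0.8646


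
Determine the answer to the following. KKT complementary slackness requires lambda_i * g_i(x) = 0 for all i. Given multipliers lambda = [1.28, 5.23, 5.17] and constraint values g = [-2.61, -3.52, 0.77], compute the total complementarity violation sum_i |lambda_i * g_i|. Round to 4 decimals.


KKT complementary slackness check:
lambda_1 * g_1 = 1.28 * -2.61 = -3.3408
lambda_2 * g_2 = 5.23 * -3.52 = -18.4096
lambda_3 * g_3 = 5.17 * 0.77 = 3.9809
Total violation = 3.3408 + 18.4096 + 3.9809 = 25.7313


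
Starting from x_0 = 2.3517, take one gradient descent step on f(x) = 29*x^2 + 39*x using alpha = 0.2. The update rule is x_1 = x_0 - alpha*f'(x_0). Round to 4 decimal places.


We compute the gradient at x_0 and apply the update.
f'(x) = 58*x + 39
f'(2.3517) = 58*2.3517 + 39 = 175.3986
x_1 = 2.3517 - 0.2*175.3986 = -32.728


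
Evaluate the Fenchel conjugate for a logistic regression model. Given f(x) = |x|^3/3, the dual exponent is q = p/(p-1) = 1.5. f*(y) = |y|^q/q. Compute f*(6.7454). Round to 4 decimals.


The conjugate exponent q satisfies 1/p + 1/q = 1.
p = 3, so q = 3/(3 - 1) = 1.5
|y|^q = 6.7454^1.5 = 17.5191
f*(6.7454) = 17.5191 / 1.5 = 11.6794


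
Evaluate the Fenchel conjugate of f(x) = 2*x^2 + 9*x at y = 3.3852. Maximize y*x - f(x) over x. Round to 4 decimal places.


f*(y) = sup_x {y*x - a*x^2 - b*x} = sup_x {(y-b)*x - a*x^2}
FOC: (y - b) - 2a*x = 0 => x* = (y - b)/(2a)
x* = (3.3852 - 9)/(2*2) = -1.4037
f*(3.3852) = (y-b)^2/(4a) = (3.3852 - 9)^2/(4*2)
= 31.526/8 = 3.9407


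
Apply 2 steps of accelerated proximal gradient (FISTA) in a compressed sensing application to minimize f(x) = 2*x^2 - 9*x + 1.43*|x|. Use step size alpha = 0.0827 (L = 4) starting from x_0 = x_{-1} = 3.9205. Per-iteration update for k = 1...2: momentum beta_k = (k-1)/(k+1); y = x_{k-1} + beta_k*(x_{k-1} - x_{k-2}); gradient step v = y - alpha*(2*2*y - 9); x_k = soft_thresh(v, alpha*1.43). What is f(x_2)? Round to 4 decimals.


FISTA on f(x) = 2*x^2 - 9*x + 1.43*|x|
L = 4, alpha = 0.0827
Iteration 1: beta = 0.0, y = 3.9205 + 0.0*(3.9205 - 3.9205) = 3.9205
  grad(y) = 6.682, v = y - alpha*grad = 3.3679
  prox(v) = soft_thresh(3.3679, 0.1183) = 3.2496
Iteration 2: beta = 0.3333, y = 3.2496 + 0.3333*(3.2496 - 3.9205) = 3.026
  grad(y) = 3.1041, v = y - alpha*grad = 2.7693
  prox(v) = soft_thresh(2.7693, 0.1183) = 2.651
f(x_2) = 2*2.651^2 - 9*2.651 + 1.43*|2.651| = -6.0123


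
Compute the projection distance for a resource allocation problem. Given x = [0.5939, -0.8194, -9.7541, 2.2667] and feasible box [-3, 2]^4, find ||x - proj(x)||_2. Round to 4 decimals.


Project each component onto [-3, 2].
clip(0.5939) = 0.5939, clip(-0.8194) = -0.8194, clip(-9.7541) = -3.0, clip(2.2667) = 2.0
Projection = [0.5939, -0.8194, -3.0, 2.0]
Squared diffs: [0.0, 0.0, 45.6179, 0.0711]
Distance = sqrt(45.689) = 6.7594


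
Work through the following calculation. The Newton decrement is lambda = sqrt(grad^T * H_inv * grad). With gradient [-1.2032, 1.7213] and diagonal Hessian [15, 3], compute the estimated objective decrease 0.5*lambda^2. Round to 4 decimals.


Step 1: H is diagonal, so H^(-1) * g = [-0.0802, 0.5738].
Step 2: g^T H^(-1) g = sum_i g_i^2 / H_ii
  = (-1.2032)^2/15 + (1.7213)^2/3
  = 0.0965 + 0.9876 = 1.0841
Step 3: Objective decrease = 0.5 * g^T H^(-1) g = 0.5421


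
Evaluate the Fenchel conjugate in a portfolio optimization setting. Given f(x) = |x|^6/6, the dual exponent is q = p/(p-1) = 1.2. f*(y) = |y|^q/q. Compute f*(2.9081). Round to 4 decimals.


The conjugate exponent q satisfies 1/p + 1/q = 1.
p = 6, so q = 6/(6 - 1) = 1.2
|y|^q = 2.9081^1.2 = 3.6002
f*(2.9081) = 3.6002 / 1.2 = 3.0002


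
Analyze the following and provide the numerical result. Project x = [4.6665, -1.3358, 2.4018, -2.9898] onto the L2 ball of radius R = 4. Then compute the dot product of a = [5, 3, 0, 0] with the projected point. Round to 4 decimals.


Step 1: Compute ||x|| (intermediates to 6 decimals).
||x|| = sqrt(4.6665^2 + (-1.3358)^2 + 2.4018^2 + (-2.9898)^2) = 6.186124
Step 2: Project.
Since ||x|| > R, scale = R/||x|| = 4/6.186124 = 0.646608, proj(x) = scale * x
proj(x) = [3.017396, -0.863739, 1.553023, -1.933229]
Step 3: Dot product.
a^T * proj(x) = 5*3.017396 + 3*(-0.863739) + 0*1.553023 + 0*(-1.933229) = 12.4958


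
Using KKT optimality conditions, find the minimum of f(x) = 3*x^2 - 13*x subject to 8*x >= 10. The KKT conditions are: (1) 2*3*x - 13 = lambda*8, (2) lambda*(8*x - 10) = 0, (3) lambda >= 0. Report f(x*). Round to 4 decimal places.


Step 1: Try lambda = 0 (constraint inactive).
Stationarity: 2*3*x - 13 = 0
x* = 13/(2*3) = 13/6 = 2.1667 (rounded; the exact value 13/6 is used below)
Check constraint: 8*2.1667 = 17.3336 >= 10 -- satisfied.
Step 2: Compute optimal value.
f(x*) = 3*(13/6)^2 - 13*(13/6) = -14.0833


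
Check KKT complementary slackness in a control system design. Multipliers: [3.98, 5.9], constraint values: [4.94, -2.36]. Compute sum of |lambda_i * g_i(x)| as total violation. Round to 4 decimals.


KKT complementary slackness check:
lambda_1 * g_1 = 3.98 * 4.94 = 19.6612
lambda_2 * g_2 = 5.9 * -2.36 = -13.924
Total violation = 19.6612 + 13.924 = 33.5852


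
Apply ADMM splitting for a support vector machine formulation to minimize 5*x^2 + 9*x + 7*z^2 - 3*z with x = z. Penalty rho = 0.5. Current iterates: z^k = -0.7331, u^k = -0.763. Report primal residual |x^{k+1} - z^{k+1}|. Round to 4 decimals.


ADMM iteration with rho = 0.5, z^k = -0.7331, u^k = -0.763
Step 1: x-update.
Minimize 5*x^2 + 9*x + (0.5/2)*(x + 0.7331 - 0.763)^2
FOC: (2*5 + 0.5)*x = -9 + 0.5*(-0.7331 + 0.763)
x^{k+1} = -0.8557
Step 2: z-update.
Minimize 7*z^2 - 3*z + (0.5/2)*(-0.8557 - z - 0.763)^2
FOC: (2*7 + 0.5)*z = 3 + 0.5*(-0.8557 - 0.763)
z^{k+1} = 0.1511
Step 3: u-update.
u^{k+1} = -0.763 - 0.8557 - 0.1511 = -1.7698
Step 4: Primal residual = |-0.8557 - 0.1511| = 1.0068


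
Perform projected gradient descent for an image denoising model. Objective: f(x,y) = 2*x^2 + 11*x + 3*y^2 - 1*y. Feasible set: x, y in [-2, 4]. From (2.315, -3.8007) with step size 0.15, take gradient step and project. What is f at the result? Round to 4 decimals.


Step 1: Compute gradient at (2.315, -3.8007).
grad_x = 2*2*2.315 + 11 = 20.26
grad_y = 2*3*-3.8007 - 1 = -23.8042
Step 2: Gradient step.
x_raw = 2.315 - 0.15*20.26 = -0.724
y_raw = -3.8007 - 0.15*-23.8042 = -0.2301
Step 3: Project onto [-2, 4].
x_proj = clip(-0.724) = -0.724
y_proj = clip(-0.2301) = -0.2301
Step 4: Evaluate f.
f(-0.724, -0.2301) = -6.5268


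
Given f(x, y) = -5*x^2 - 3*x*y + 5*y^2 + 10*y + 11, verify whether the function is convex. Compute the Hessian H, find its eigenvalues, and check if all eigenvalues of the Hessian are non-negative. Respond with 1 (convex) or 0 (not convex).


The Hessian of f(x,y) = -5*x^2 - 3*x*y + 5*y^2 + 10*y + 11 is:
H = [[-10, -3], [-3, 10]]
Trace = -10 + 10 = 0
Determinant = -10*10 - (-3)^2 = -109
Discriminant = (0)^2 - 4*-109 = 436.0
Eigenvalues: lambda_1 = -10.4403, lambda_2 = 10.4403
The function is not convex.

0


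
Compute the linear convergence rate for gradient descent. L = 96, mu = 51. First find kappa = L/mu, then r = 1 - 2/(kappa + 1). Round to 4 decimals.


Step 1: Compute the condition number.
kappa = L/mu = 96/51 = 1.8824
Step 2: Compute the convergence rate.
r = 1 - 2/(kappa + 1) = 1 - 2*mu/(L + mu) = (L - mu)/(L + mu) = 45/147 = 0.3061


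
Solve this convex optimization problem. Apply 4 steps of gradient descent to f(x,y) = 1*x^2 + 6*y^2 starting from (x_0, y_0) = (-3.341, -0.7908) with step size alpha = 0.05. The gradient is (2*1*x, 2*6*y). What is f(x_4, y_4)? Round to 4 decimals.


Gradient descent on f(x,y) = 1*x^2 + 6*y^2.
Starting point: (-3.341, -0.7908), alpha = 0.05
Step 1: grad_x = 2*1*-3.341 = -6.682, grad_y = 2*6*-0.7908 = -9.4896
  x_1 = -3.341 - 0.05*-6.682 = -3.0069
  y_1 = -0.7908 - 0.05*-9.4896 = -0.3163
Step 2: grad_x = 2*1*-3.0069 = -6.0138, grad_y = 2*6*-0.3163 = -3.7958
  x_2 = -3.0069 - 0.05*-6.0138 = -2.7062
  y_2 = -0.3163 - 0.05*-3.7958 = -0.1265
Step 3: grad_x = 2*1*-2.7062 = -5.4124, grad_y = 2*6*-0.1265 = -1.5183
  x_3 = -2.7062 - 0.05*-5.4124 = -2.4356
  y_3 = -0.1265 - 0.05*-1.5183 = -0.0506
Step 4: grad_x = 2*1*-2.4356 = -4.8712, grad_y = 2*6*-0.0506 = -0.6073
  x_4 = -2.4356 - 0.05*-4.8712 = -2.192
  y_4 = -0.0506 - 0.05*-0.6073 = -0.0202
f(-2.192, -0.0202) = 1*(-2.192)^2 + 6*(-0.0202)^2 = 4.8075


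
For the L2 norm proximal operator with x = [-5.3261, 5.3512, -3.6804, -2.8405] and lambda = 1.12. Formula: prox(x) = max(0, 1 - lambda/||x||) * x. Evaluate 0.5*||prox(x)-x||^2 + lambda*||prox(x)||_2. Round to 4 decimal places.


Step 1: Compute ||x||.
||x|| = 8.8666
Step 2: Compute scaling factor.
scale = max(0, 1 - 1.12/8.8666) = 0.8737
Step 3: prox(x) = [-4.6533, 4.6753, -3.2155, -2.4817]
||prox(x)|| = 7.7466
Step 4: Proximal objective.
0.5*||prox-x||^2 = 0.6272
lambda*||prox|| = 8.6762
Total = 9.3034


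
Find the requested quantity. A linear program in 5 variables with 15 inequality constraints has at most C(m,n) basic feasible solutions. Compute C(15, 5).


Each vertex corresponds to some choice of n active constraints out of m, so the number of vertices is at most C(m, n) = m! / (n!(m-n)!).
m = 15, n = 5
Numerator: 15 * 14 * 13 * 12 * 11
Denominator: 5! = 120
C(15, 5) = 3003


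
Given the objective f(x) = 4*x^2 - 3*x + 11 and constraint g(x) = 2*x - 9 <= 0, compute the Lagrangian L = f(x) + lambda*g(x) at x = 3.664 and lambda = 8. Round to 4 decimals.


Step 1: Evaluate f(x).
f(3.664) = 4*3.664^2 - 3*3.664 + 11 = 53.7076
Step 2: Evaluate g(x).
g(3.664) = 2*3.664 - 9 = -1.672
Step 3: Compute Lagrangian.
L = 53.7076 + 8*-1.672 = 40.3316


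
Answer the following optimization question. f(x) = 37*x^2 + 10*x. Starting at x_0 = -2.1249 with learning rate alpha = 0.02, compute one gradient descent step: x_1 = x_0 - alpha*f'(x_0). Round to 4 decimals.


We compute the gradient at x_0 and apply the update.
f'(x) = 74*x + 10
f'(-2.1249) = 74*-2.1249 + 10 = -147.2426
x_1 = -2.1249 - 0.02*-147.2426 = 0.82


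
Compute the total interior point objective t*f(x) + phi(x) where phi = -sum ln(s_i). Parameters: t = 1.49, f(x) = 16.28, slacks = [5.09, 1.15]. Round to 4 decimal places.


Step 1: Compute log-barrier.
ln values: [1.6273, 0.1398]
phi = -(1.6273 + 0.1398) = -1.767
Step 2: Compute augmented objective.
t*f(x) = 1.49*16.28 = 24.2572
Total = 24.2572 - 1.767 = 22.4902


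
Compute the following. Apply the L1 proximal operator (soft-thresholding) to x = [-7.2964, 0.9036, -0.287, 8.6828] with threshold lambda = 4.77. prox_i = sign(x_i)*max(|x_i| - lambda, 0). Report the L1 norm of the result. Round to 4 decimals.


Soft-thresholding with lambda = 4.77:
prox(-7.2964) = sign(-7.2964)*max(|-7.2964| - 4.77, 0) = -2.5264
prox(0.9036) = sign(0.9036)*max(|0.9036| - 4.77, 0) = 0.0
prox(-0.287) = sign(-0.287)*max(|-0.287| - 4.77, 0) = 0.0
prox(8.6828) = sign(8.6828)*max(|8.6828| - 4.77, 0) = 3.9128
prox(x) = [-2.5264, 0.0, 0.0, 3.9128]
||prox(x)||_1 = 2.5264 + 0.0 + 0.0 + 3.9128 = 6.4392


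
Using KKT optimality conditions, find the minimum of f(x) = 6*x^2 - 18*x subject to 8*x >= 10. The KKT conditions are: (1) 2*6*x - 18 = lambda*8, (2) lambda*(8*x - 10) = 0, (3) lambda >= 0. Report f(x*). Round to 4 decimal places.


Step 1: Try lambda = 0 (constraint inactive).
Stationarity: 2*6*x - 18 = 0
x* = 18/(2*6) = 1.5
Check constraint: 8*1.5 = 12.0 >= 10 -- satisfied.
Step 2: Compute optimal value.
f(x*) = 6*1.5^2 - 18*1.5 = -13.5


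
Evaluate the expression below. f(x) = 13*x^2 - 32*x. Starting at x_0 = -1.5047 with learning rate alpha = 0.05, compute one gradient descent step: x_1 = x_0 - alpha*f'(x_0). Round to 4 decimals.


We compute the gradient at x_0 and apply the update.
f'(x) = 26*x - 32
f'(-1.5047) = 26*-1.5047 - 32 = -71.1222
x_1 = -1.5047 - 0.05*-71.1222 = 2.0514


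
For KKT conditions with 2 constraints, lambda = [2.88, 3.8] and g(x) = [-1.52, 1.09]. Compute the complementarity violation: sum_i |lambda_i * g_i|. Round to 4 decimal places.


KKT complementary slackness check:
lambda_1 * g_1 = 2.88 * -1.52 = -4.3776
lambda_2 * g_2 = 3.8 * 1.09 = 4.142
Total violation = 4.3776 + 4.142 = 8.5196


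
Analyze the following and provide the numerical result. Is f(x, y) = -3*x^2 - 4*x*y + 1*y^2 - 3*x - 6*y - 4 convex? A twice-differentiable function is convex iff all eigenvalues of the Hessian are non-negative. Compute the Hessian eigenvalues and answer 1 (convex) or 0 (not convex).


The Hessian of f(x,y) = -3*x^2 - 4*x*y + 1*y^2 - 3*x - 6*y - 4 is:
H = [[-6, -4], [-4, 2]]
Trace = -6 + 2 = -4
Determinant = -6*2 - (-4)^2 = -28
Discriminant = (-4)^2 - 4*-28 = 128.0
Eigenvalues: lambda_1 = -7.6569, lambda_2 = 3.6569
The function is not convex.

0


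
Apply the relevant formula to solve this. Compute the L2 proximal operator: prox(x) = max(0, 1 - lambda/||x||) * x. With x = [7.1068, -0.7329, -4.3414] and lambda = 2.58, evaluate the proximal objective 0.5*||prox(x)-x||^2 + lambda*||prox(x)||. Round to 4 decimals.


Step 1: Compute ||x||.
||x|| = 8.3601
Step 2: Compute scaling factor.
scale = max(0, 1 - 2.58/8.3601) = 0.6914
Step 3: prox(x) = [4.9136, -0.5067, -3.0016]
||prox(x)|| = 5.7801
Step 4: Proximal objective.
0.5*||prox-x||^2 = 3.3282
lambda*||prox|| = 14.9127
Total = 18.2409


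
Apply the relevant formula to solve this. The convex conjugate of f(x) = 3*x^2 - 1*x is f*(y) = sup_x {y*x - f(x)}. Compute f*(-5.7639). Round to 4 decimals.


f*(y) = sup_x {y*x - a*x^2 - b*x} = sup_x {(y-b)*x - a*x^2}
FOC: (y - b) - 2a*x = 0 => x* = (y - b)/(2a)
x* = (-5.7639 + 1)/(2*3) = -0.794
f*(-5.7639) = (y-b)^2/(4a) = (-5.7639 + 1)^2/(4*3)
= 22.6947/12 = 1.8912


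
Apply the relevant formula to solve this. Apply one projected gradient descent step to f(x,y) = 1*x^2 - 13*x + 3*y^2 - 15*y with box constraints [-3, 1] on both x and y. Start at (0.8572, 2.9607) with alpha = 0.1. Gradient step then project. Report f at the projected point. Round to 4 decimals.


Step 1: Compute gradient at (0.8572, 2.9607).
grad_x = 2*1*0.8572 - 13 = -11.2856
grad_y = 2*3*2.9607 - 15 = 2.7642
Step 2: Gradient step.
x_raw = 0.8572 - 0.1*-11.2856 = 1.9858
y_raw = 2.9607 - 0.1*2.7642 = 2.6843
Step 3: Project onto [-3, 1].
x_proj = clip(1.9858) = 1.0
y_proj = clip(2.6843) = 1.0
Step 4: Evaluate f.
f(1.0, 1.0) = -24.0


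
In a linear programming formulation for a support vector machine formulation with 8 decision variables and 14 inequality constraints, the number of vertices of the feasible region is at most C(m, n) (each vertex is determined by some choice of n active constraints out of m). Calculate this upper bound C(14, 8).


Each vertex corresponds to some choice of n active constraints out of m, so the number of vertices is at most C(m, n) = m! / (n!(m-n)!).
m = 14, n = 8
Numerator: 14 * 13 * 12 * 11 * 10 * 9 * 8 * 7
Denominator: 8! = 40320
C(14, 8) = 3003
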